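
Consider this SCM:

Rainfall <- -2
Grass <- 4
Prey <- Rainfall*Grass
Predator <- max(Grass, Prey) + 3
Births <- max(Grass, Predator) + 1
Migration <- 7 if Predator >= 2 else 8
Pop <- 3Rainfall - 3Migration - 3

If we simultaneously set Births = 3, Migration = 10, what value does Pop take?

-39

Under do(Births = 3, Migration = 10), each intervened variable's structural equation is replaced by its fixed value.
Pop = 3Rainfall - 3Migration - 3  [with Rainfall=-2, Migration=10]  = -39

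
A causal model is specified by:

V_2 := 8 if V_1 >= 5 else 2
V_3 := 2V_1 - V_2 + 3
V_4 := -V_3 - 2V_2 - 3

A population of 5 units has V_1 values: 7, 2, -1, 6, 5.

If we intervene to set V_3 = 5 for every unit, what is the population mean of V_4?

do(V_3=5) breaks V_3's dependence on V_1. With V_3=5 fixed, V_4 across the units is -24, -12, -12, -24, -24, mean -19.2.

-19.2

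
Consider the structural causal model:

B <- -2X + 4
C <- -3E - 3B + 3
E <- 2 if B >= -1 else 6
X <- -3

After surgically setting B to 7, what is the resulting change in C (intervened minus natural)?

9

Under do(B=7), the mechanism B <- -2X + 4 is discarded; B is fixed at 7.
E = 2 if B >= -1 else 6  [with B=7]  = 2
C = -3E - 3B + 3  [with E=2, B=7]  = -24
Without intervention: B = -2X + 4  [with X=-3]  = 10; E = 2 if B >= -1 else 6  [with B=10]  = 2; C = -3E - 3B + 3  [with E=2, B=10]  = -33.
Change = -24 − (-33) = 9.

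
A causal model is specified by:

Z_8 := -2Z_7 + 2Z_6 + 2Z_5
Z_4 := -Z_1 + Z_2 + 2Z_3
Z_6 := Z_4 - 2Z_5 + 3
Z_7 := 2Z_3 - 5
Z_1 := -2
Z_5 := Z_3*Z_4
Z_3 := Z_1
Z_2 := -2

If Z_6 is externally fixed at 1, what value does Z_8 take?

36

Intervening sets Z_6 = 1 and removes its equation (Z_6 := Z_4 - 2Z_5 + 3).
Z_3 = Z_1  [with Z_1=-2]  = -2
Z_4 = -Z_1 + Z_2 + 2Z_3  [with Z_1=-2, Z_2=-2, Z_3=-2]  = -4
Z_5 = Z_3*Z_4  [with Z_3=-2, Z_4=-4]  = 8
Z_7 = 2Z_3 - 5  [with Z_3=-2]  = -9
Z_8 = -2Z_7 + 2Z_6 + 2Z_5  [with Z_7=-9, Z_6=1, Z_5=8]  = 36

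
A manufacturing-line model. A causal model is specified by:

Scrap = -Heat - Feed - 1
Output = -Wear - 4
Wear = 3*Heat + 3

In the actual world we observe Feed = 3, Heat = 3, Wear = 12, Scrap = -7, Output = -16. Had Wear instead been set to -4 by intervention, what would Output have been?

do(Wear=-4) replaces the equation Wear = 3*Heat + 3 with the constant Wear = -4.
Output = -Wear - 4  [with Wear=-4]  = 0

0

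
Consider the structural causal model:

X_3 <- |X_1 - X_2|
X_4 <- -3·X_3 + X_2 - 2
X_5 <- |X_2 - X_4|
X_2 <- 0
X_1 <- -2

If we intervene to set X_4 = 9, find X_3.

2

Under do(X_4=9), the mechanism X_4 <- -3·X_3 + X_2 - 2 is discarded; X_4 is fixed at 9.
Since X_3 is not a descendant of the intervened variable, it is unaffected.
X_3 = |X_1 - X_2|  [with X_1=-2, X_2=0]  = 2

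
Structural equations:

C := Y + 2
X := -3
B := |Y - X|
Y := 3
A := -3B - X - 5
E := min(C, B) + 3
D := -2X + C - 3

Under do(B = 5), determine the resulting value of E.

8

Intervening sets B = 5 and removes its equation (B := |Y - X|).
C = Y + 2  [with Y=3]  = 5
E = min(C, B) + 3  [with C=5, B=5]  = 8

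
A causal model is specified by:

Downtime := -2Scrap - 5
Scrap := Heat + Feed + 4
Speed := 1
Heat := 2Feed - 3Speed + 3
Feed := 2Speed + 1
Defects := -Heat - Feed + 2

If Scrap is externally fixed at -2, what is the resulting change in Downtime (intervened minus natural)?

The intervention breaks the incoming arrows to Scrap: Scrap := Heat + Feed + 4 no longer applies, and Scrap = -2.
Downtime = -2Scrap - 5  [with Scrap=-2]  = -1
Without intervention: Feed = 2Speed + 1  [with Speed=1]  = 3; Heat = 2Feed - 3Speed + 3  [with Feed=3, Speed=1]  = 6; Scrap = Heat + Feed + 4  [with Heat=6, Feed=3]  = 13; Downtime = -2Scrap - 5  [with Scrap=13]  = -31.
Change = -1 − (-31) = 30.

30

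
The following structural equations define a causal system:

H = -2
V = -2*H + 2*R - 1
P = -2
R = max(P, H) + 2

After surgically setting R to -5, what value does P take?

-2

Under do(R=-5), the mechanism R = max(P, H) + 2 is discarded; R is fixed at -5.
Since P is not a descendant of the intervened variable, it is unaffected.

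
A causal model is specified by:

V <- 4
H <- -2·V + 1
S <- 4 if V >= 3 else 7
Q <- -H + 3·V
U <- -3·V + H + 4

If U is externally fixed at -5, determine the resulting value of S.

Intervening sets U = -5 and removes its equation (U <- -3·V + H + 4).
No directed path runs from U to S, so S keeps its natural value.
S = 4 if V >= 3 else 7  [with V=4]  = 4

4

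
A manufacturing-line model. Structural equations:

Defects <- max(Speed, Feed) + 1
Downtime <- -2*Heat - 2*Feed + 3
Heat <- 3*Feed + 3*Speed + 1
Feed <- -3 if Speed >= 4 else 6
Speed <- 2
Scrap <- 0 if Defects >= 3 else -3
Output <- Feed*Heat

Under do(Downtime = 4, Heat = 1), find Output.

6

Setting Downtime = 4, Heat = 1 by intervention discards those variables' equations.
Feed = -3 if Speed >= 4 else 6  [with Speed=2]  = 6
Output = Feed*Heat  [with Feed=6, Heat=1]  = 6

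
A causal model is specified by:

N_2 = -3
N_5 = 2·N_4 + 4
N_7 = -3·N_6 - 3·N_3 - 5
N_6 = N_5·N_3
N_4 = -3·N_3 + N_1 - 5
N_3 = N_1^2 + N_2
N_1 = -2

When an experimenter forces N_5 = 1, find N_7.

-11

Under do(N_5=1), the mechanism N_5 = 2·N_4 + 4 is discarded; N_5 is fixed at 1.
N_3 = N_1^2 + N_2  [with N_1=-2, N_2=-3]  = 1
N_6 = N_5·N_3  [with N_5=1, N_3=1]  = 1
N_7 = -3·N_6 - 3·N_3 - 5  [with N_6=1, N_3=1]  = -11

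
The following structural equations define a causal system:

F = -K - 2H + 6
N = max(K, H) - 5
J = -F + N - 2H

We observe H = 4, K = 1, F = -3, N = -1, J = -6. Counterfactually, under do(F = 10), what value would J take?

-19

do(F=10) replaces the equation F = -K - 2H + 6 with the constant F = 10.
N = max(K, H) - 5  [with K=1, H=4]  = -1
J = -F + N - 2H  [with F=10, N=-1, H=4]  = -19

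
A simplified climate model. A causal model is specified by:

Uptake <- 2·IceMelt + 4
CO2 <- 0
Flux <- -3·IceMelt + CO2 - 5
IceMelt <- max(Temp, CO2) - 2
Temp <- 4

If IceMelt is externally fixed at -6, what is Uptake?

-8

do(IceMelt=-6) replaces the equation IceMelt <- max(Temp, CO2) - 2 with the constant IceMelt = -6.
Uptake = 2·IceMelt + 4  [with IceMelt=-6]  = -8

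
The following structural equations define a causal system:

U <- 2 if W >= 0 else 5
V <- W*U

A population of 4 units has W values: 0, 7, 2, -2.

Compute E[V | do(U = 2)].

The intervention sets U=2 in all 4 units regardless of W. Recomputing V per unit gives 0, 14, 4, -4; average 3.5.

3.5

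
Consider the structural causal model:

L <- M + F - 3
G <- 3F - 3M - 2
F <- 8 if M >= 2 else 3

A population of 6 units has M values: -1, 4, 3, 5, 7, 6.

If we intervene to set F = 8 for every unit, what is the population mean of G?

10

The intervention sets F=8 in all 6 units regardless of M. Recomputing G per unit gives 25, 10, 13, 7, 1, 4; average 10.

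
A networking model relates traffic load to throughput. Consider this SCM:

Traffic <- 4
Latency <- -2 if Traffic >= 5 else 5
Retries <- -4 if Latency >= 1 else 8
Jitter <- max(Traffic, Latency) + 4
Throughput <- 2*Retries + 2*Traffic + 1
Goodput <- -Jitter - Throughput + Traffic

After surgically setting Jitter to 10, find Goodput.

Under do(Jitter=10), the mechanism Jitter <- max(Traffic, Latency) + 4 is discarded; Jitter is fixed at 10.
Latency = -2 if Traffic >= 5 else 5  [with Traffic=4]  = 5
Retries = -4 if Latency >= 1 else 8  [with Latency=5]  = -4
Throughput = 2*Retries + 2*Traffic + 1  [with Retries=-4, Traffic=4]  = 1
Goodput = -Jitter - Throughput + Traffic  [with Jitter=10, Throughput=1, Traffic=4]  = -7

-7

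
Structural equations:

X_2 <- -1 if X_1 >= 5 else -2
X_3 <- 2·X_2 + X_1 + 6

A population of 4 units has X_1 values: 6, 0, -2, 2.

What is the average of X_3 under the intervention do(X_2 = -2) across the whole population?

Under do(X_2=-2), X_2's equation is replaced by X_2=-2 for every unit. Per-unit X_3: 8, 2, 0, 4. Mean = 3.5.

3.5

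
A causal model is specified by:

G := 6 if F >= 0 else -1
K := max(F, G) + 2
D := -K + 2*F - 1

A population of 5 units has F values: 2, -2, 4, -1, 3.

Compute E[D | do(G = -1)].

Every unit gets G=-1 under the intervention. D values become -1, -6, 1, -4, 0; E[D|do(G=-1)] = -2.

-2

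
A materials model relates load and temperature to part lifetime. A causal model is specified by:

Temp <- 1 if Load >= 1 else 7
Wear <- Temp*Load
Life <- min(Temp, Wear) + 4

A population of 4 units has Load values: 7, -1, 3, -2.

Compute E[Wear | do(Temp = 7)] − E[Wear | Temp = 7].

22.75

Every unit gets Temp=7 under the intervention. Wear values become 49, -7, 21, -14; E[Wear|do(Temp=7)] = 12.25.
Conditioning on Temp=7 selects the 2 unit(s) with Load ∈ {-1, -2}. Their Wear values: -7, -14. Mean = -10.5.
Difference = 12.25 − (-10.5) = 22.75.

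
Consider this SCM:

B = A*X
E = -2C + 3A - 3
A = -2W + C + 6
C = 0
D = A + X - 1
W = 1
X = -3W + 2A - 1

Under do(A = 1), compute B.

The intervention breaks the incoming arrows to A: A = -2W + C + 6 no longer applies, and A = 1.
X = -3W + 2A - 1  [with W=1, A=1]  = -2
B = A*X  [with A=1, X=-2]  = -2

-2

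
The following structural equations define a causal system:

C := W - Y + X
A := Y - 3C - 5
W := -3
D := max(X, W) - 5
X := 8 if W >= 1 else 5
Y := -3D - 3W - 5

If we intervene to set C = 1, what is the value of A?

-4

The intervention breaks the incoming arrows to C: C := W - Y + X no longer applies, and C = 1.
X = 8 if W >= 1 else 5  [with W=-3]  = 5
D = max(X, W) - 5  [with X=5, W=-3]  = 0
Y = -3D - 3W - 5  [with D=0, W=-3]  = 4
A = Y - 3C - 5  [with Y=4, C=1]  = -4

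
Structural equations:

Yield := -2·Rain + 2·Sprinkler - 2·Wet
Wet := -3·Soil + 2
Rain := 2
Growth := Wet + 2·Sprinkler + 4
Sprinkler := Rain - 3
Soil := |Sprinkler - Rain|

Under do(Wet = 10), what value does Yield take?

Under do(Wet=10), the mechanism Wet := -3·Soil + 2 is discarded; Wet is fixed at 10.
Sprinkler = Rain - 3  [with Rain=2]  = -1
Yield = -2·Rain + 2·Sprinkler - 2·Wet  [with Rain=2, Sprinkler=-1, Wet=10]  = -26

-26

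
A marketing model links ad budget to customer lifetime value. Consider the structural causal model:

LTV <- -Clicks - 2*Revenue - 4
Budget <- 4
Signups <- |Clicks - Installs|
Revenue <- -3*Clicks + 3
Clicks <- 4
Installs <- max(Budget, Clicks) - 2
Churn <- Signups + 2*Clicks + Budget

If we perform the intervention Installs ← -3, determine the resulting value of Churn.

do(Installs=-3) replaces the equation Installs <- max(Budget, Clicks) - 2 with the constant Installs = -3.
Signups = |Clicks - Installs|  [with Clicks=4, Installs=-3]  = 7
Churn = Signups + 2*Clicks + Budget  [with Signups=7, Clicks=4, Budget=4]  = 19

19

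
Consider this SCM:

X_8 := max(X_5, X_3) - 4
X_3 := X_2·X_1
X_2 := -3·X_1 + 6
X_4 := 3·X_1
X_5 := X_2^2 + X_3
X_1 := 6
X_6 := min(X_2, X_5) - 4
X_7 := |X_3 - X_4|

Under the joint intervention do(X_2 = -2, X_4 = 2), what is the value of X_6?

The joint intervention fixes X_2 = -2, X_4 = 2, removing each variable's own equation.
X_3 = X_2·X_1  [with X_2=-2, X_1=6]  = -12
X_5 = X_2^2 + X_3  [with X_2=-2, X_3=-12]  = -8
X_6 = min(X_2, X_5) - 4  [with X_2=-2, X_5=-8]  = -12

-12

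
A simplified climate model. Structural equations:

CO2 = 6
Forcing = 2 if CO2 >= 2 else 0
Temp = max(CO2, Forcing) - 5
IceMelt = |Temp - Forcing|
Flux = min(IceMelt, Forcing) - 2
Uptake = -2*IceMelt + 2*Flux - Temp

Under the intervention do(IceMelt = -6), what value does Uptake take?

Under do(IceMelt=-6), the mechanism IceMelt = |Temp - Forcing| is discarded; IceMelt is fixed at -6.
Forcing = 2 if CO2 >= 2 else 0  [with CO2=6]  = 2
Temp = max(CO2, Forcing) - 5  [with CO2=6, Forcing=2]  = 1
Flux = min(IceMelt, Forcing) - 2  [with IceMelt=-6, Forcing=2]  = -8
Uptake = -2*IceMelt + 2*Flux - Temp  [with IceMelt=-6, Flux=-8, Temp=1]  = -5

-5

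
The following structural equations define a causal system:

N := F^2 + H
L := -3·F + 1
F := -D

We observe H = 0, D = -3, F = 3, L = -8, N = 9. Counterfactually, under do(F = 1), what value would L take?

The intervention breaks the incoming arrows to F: F := -D no longer applies, and F = 1.
L = -3·F + 1  [with F=1]  = -2

-2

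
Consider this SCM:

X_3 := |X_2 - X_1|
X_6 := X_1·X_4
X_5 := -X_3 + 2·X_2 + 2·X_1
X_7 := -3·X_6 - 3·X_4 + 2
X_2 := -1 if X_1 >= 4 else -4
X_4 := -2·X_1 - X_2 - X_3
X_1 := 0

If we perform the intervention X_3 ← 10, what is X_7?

20

The intervention breaks the incoming arrows to X_3: X_3 := |X_2 - X_1| no longer applies, and X_3 = 10.
X_2 = -1 if X_1 >= 4 else -4  [with X_1=0]  = -4
X_4 = -2·X_1 - X_2 - X_3  [with X_1=0, X_2=-4, X_3=10]  = -6
X_6 = X_1·X_4  [with X_1=0, X_4=-6]  = 0
X_7 = -3·X_6 - 3·X_4 + 2  [with X_6=0, X_4=-6]  = 20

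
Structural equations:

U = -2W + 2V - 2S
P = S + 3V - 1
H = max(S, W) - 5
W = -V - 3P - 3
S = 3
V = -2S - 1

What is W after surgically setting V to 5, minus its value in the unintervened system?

Under do(V=5), the mechanism V = -2S - 1 is discarded; V is fixed at 5.
P = S + 3V - 1  [with S=3, V=5]  = 17
W = -V - 3P - 3  [with V=5, P=17]  = -59
Without intervention: V = -2S - 1  [with S=3]  = -7; P = S + 3V - 1  [with S=3, V=-7]  = -19; W = -V - 3P - 3  [with V=-7, P=-19]  = 61.
Change = -59 − 61 = -120.

-120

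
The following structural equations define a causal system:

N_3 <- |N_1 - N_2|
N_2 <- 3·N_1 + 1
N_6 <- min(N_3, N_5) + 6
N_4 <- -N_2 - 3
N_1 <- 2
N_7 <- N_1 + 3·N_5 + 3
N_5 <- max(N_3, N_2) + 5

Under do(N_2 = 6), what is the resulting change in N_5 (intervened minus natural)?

do(N_2=6) replaces the equation N_2 <- 3·N_1 + 1 with the constant N_2 = 6.
N_3 = |N_1 - N_2|  [with N_1=2, N_2=6]  = 4
N_5 = max(N_3, N_2) + 5  [with N_3=4, N_2=6]  = 11
Without intervention: N_2 = 3·N_1 + 1  [with N_1=2]  = 7; N_3 = |N_1 - N_2|  [with N_1=2, N_2=7]  = 5; N_5 = max(N_3, N_2) + 5  [with N_3=5, N_2=7]  = 12.
Change = 11 − 12 = -1.

-1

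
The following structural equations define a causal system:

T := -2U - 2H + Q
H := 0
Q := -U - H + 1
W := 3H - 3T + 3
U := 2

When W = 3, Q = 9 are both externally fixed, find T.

Under do(W = 3, Q = 9), each intervened variable's structural equation is replaced by its fixed value.
T = -2U - 2H + Q  [with U=2, H=0, Q=9]  = 5

5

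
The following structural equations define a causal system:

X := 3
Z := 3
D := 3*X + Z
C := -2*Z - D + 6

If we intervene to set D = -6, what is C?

The intervention breaks the incoming arrows to D: D := 3*X + Z no longer applies, and D = -6.
C = -2*Z - D + 6  [with Z=3, D=-6]  = 6

6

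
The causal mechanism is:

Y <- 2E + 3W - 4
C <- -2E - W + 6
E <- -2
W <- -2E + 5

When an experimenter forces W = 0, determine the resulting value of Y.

The intervention breaks the incoming arrows to W: W <- -2E + 5 no longer applies, and W = 0.
Y = 2E + 3W - 4  [with E=-2, W=0]  = -8

-8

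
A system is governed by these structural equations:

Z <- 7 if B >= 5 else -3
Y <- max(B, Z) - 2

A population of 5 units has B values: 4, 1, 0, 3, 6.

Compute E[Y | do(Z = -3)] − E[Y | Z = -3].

0.8

Under do(Z=-3), Z's equation is replaced by Z=-3 for every unit. Per-unit Y: 2, -1, -2, 1, 4. Mean = 0.8.
E[Y|Z=-3] averages over only the 4 units with Z=-3 (B = 4, 1, 0, 3): Y = 2, -1, -2, 1, mean 0.
Difference = 0.8 − 0 = 0.8.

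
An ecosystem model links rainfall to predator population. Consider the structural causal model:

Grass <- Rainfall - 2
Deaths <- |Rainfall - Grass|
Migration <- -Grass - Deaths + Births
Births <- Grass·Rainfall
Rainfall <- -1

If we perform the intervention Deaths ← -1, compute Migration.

7

Intervening sets Deaths = -1 and removes its equation (Deaths <- |Rainfall - Grass|).
Grass = Rainfall - 2  [with Rainfall=-1]  = -3
Births = Grass·Rainfall  [with Grass=-3, Rainfall=-1]  = 3
Migration = -Grass - Deaths + Births  [with Grass=-3, Deaths=-1, Births=3]  = 7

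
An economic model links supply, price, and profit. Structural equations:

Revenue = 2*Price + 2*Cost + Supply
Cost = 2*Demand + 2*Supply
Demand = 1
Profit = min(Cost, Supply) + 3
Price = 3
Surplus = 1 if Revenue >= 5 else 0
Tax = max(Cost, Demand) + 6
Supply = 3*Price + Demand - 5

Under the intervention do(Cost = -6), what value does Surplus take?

0

do(Cost=-6) replaces the equation Cost = 2*Demand + 2*Supply with the constant Cost = -6.
Supply = 3*Price + Demand - 5  [with Price=3, Demand=1]  = 5
Revenue = 2*Price + 2*Cost + Supply  [with Price=3, Cost=-6, Supply=5]  = -1
Surplus = 1 if Revenue >= 5 else 0  [with Revenue=-1]  = 0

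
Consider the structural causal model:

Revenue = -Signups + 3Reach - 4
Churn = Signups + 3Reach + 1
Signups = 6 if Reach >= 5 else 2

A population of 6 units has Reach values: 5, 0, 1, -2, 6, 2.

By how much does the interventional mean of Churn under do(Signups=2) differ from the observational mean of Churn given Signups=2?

Under do(Signups=2), Signups's equation is replaced by Signups=2 for every unit. Per-unit Churn: 18, 3, 6, -3, 21, 9. Mean = 9.
E[Churn|Signups=2] averages over only the 4 units with Signups=2 (Reach = 0, 1, -2, 2): Churn = 3, 6, -3, 9, mean 3.75.
Difference = 9 − 3.75 = 5.25.

5.25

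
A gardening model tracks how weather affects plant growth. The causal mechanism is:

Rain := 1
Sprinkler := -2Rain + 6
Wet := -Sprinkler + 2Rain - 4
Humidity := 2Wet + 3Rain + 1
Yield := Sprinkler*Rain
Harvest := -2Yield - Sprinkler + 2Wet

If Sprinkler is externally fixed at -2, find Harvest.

Under do(Sprinkler=-2), the mechanism Sprinkler := -2Rain + 6 is discarded; Sprinkler is fixed at -2.
Wet = -Sprinkler + 2Rain - 4  [with Sprinkler=-2, Rain=1]  = 0
Yield = Sprinkler*Rain  [with Sprinkler=-2, Rain=1]  = -2
Harvest = -2Yield - Sprinkler + 2Wet  [with Yield=-2, Sprinkler=-2, Wet=0]  = 6

6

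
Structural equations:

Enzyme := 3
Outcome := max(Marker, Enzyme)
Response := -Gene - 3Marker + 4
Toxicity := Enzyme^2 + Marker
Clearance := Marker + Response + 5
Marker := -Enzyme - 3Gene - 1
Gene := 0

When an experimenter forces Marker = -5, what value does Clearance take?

The intervention breaks the incoming arrows to Marker: Marker := -Enzyme - 3Gene - 1 no longer applies, and Marker = -5.
Response = -Gene - 3Marker + 4  [with Gene=0, Marker=-5]  = 19
Clearance = Marker + Response + 5  [with Marker=-5, Response=19]  = 19

19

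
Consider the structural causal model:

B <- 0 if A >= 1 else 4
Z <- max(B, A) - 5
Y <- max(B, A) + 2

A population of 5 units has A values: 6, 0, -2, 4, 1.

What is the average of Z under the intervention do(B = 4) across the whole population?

-0.6

do(B=4) breaks B's dependence on A. With B=4 fixed, Z across the units is 1, -1, -1, -1, -1, mean -0.6.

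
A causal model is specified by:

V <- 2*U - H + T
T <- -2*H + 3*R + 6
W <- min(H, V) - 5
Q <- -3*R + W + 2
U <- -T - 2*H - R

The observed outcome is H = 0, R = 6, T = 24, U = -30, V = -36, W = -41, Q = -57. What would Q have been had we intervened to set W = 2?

-14

Intervening sets W = 2 and removes its equation (W <- min(H, V) - 5).
Q = -3*R + W + 2  [with R=6, W=2]  = -14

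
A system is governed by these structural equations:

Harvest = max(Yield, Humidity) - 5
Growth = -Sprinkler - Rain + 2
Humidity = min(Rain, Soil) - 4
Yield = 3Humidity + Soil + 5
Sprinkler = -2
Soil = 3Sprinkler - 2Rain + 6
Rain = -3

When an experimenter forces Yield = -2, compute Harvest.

Intervening sets Yield = -2 and removes its equation (Yield = 3Humidity + Soil + 5).
Soil = 3Sprinkler - 2Rain + 6  [with Sprinkler=-2, Rain=-3]  = 6
Humidity = min(Rain, Soil) - 4  [with Rain=-3, Soil=6]  = -7
Harvest = max(Yield, Humidity) - 5  [with Yield=-2, Humidity=-7]  = -7

-7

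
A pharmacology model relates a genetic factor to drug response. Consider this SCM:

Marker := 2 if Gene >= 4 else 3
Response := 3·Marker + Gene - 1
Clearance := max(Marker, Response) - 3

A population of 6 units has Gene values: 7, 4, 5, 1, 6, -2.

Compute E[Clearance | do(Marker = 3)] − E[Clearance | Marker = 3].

do(Marker=3) breaks Marker's dependence on Gene. With Marker=3 fixed, Clearance across the units is 12, 9, 10, 6, 11, 3, mean 8.5.
Conditioning on Marker=3 selects the 2 unit(s) with Gene ∈ {1, -2}. Their Clearance values: 6, 3. Mean = 4.5.
Difference = 8.5 − 4.5 = 4.

4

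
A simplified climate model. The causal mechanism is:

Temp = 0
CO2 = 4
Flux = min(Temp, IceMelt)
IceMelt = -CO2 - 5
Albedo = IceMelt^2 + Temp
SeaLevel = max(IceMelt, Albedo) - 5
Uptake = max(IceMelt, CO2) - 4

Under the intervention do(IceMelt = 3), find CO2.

Under do(IceMelt=3), the mechanism IceMelt = -CO2 - 5 is discarded; IceMelt is fixed at 3.
CO2 is not downstream of the intervention, so its value is determined by the original equations.

4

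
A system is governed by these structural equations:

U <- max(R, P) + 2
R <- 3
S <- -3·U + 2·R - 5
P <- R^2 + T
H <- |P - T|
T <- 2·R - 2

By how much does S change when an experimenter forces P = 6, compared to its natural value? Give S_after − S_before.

The intervention breaks the incoming arrows to P: P <- R^2 + T no longer applies, and P = 6.
U = max(R, P) + 2  [with R=3, P=6]  = 8
S = -3·U + 2·R - 5  [with U=8, R=3]  = -23
Without intervention: T = 2·R - 2  [with R=3]  = 4; P = R^2 + T  [with R=3, T=4]  = 13; U = max(R, P) + 2  [with R=3, P=13]  = 15; S = -3·U + 2·R - 5  [with U=15, R=3]  = -44.
Change = -23 − (-44) = 21.

21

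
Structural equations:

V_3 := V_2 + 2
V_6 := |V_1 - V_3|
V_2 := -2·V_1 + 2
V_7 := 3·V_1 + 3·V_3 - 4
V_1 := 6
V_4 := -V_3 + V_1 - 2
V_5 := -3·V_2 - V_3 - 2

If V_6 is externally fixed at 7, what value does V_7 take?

-10

Intervening sets V_6 = 7 and removes its equation (V_6 := |V_1 - V_3|).
No directed path runs from V_6 to V_7, so V_7 keeps its natural value.
V_2 = -2·V_1 + 2  [with V_1=6]  = -10
V_3 = V_2 + 2  [with V_2=-10]  = -8
V_7 = 3·V_1 + 3·V_3 - 4  [with V_1=6, V_3=-8]  = -10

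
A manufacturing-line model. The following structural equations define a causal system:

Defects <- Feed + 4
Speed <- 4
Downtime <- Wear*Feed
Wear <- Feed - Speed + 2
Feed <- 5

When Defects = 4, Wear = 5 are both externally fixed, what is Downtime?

25

The joint intervention fixes Defects = 4, Wear = 5, removing each variable's own equation.
Downtime = Wear*Feed  [with Wear=5, Feed=5]  = 25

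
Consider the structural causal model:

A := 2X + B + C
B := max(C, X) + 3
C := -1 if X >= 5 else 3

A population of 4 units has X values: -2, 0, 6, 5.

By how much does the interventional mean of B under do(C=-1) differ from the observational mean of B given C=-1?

Under do(C=-1), C's equation is replaced by C=-1 for every unit. Per-unit B: 2, 3, 9, 8. Mean = 5.5.
E[B|C=-1] averages over only the 2 units with C=-1 (X = 6, 5): B = 9, 8, mean 8.5.
Difference = 5.5 − 8.5 = -3.

-3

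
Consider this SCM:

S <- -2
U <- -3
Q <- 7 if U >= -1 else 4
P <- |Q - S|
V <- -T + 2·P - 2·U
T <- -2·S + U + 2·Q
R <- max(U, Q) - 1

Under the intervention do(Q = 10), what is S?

-2

Under do(Q=10), the mechanism Q <- 7 if U >= -1 else 4 is discarded; Q is fixed at 10.
S is not downstream of the intervention, so its value is determined by the original equations.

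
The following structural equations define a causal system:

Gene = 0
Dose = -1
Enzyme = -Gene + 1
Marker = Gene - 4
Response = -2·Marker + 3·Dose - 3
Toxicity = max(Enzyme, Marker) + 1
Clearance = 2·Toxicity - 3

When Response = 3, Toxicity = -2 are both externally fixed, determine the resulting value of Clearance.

-7

Under do(Response = 3, Toxicity = -2), each intervened variable's structural equation is replaced by its fixed value.
Clearance = 2·Toxicity - 3  [with Toxicity=-2]  = -7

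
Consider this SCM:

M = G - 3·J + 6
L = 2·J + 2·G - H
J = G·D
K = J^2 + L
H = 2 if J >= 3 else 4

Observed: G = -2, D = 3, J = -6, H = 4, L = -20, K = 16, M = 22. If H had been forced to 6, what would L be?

-22

Intervening sets H = 6 and removes its equation (H = 2 if J >= 3 else 4).
J = G·D  [with G=-2, D=3]  = -6
L = 2·J + 2·G - H  [with J=-6, G=-2, H=6]  = -22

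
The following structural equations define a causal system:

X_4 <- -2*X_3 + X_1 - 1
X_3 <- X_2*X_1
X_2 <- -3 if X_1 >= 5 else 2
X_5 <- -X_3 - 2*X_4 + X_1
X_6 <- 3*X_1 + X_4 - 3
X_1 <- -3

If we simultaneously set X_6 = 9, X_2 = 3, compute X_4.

14

Under do(X_6 = 9, X_2 = 3), each intervened variable's structural equation is replaced by its fixed value.
X_3 = X_2*X_1  [with X_2=3, X_1=-3]  = -9
X_4 = -2*X_3 + X_1 - 1  [with X_3=-9, X_1=-3]  = 14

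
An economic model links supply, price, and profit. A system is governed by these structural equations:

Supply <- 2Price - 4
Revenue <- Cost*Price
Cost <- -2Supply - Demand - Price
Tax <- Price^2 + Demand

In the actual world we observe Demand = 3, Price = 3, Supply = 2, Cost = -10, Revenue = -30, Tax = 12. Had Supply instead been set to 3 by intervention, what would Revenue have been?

do(Supply=3) replaces the equation Supply <- 2Price - 4 with the constant Supply = 3.
Cost = -2Supply - Demand - Price  [with Supply=3, Demand=3, Price=3]  = -12
Revenue = Cost*Price  [with Cost=-12, Price=3]  = -36

-36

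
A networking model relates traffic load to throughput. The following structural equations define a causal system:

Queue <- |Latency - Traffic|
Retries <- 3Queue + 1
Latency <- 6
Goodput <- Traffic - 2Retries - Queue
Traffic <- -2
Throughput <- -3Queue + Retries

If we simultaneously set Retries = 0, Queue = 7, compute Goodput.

The joint intervention fixes Retries = 0, Queue = 7, removing each variable's own equation.
Goodput = Traffic - 2Retries - Queue  [with Traffic=-2, Retries=0, Queue=7]  = -9

-9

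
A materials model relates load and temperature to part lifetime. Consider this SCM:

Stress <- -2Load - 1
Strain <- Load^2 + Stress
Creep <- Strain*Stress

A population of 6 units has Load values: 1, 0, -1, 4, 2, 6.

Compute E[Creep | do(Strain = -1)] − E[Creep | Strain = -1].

2

The intervention sets Strain=-1 in all 6 units regardless of Load. Recomputing Creep per unit gives 3, 1, -1, 9, 5, 13; average 5.
Observing Strain=-1 restricts to units where Strain's equation naturally yields -1: Load ∈ {0, 2}. In that subpopulation Creep = 1, 5, mean 3.
Difference = 5 − 3 = 2.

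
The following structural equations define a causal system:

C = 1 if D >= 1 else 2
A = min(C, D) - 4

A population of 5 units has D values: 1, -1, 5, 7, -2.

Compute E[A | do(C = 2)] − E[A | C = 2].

Under do(C=2), C's equation is replaced by C=2 for every unit. Per-unit A: -3, -5, -2, -2, -6. Mean = -3.6.
Conditioning on C=2 selects the 2 unit(s) with D ∈ {-1, -2}. Their A values: -5, -6. Mean = -5.5.
Difference = -3.6 − (-5.5) = 1.9.

1.9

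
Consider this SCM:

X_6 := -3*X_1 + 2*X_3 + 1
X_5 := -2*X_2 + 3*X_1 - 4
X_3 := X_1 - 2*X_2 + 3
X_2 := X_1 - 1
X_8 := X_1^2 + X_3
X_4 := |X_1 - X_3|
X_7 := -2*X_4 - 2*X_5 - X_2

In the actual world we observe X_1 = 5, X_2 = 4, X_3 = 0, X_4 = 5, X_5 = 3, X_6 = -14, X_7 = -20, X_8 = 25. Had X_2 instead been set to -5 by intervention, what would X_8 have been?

43

do(X_2=-5) replaces the equation X_2 := X_1 - 1 with the constant X_2 = -5.
X_3 = X_1 - 2*X_2 + 3  [with X_1=5, X_2=-5]  = 18
X_8 = X_1^2 + X_3  [with X_1=5, X_3=18]  = 43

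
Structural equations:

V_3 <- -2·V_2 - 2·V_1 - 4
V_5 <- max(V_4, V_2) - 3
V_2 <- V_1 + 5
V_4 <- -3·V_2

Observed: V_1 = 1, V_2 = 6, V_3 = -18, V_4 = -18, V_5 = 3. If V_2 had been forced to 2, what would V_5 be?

do(V_2=2) replaces the equation V_2 <- V_1 + 5 with the constant V_2 = 2.
V_4 = -3·V_2  [with V_2=2]  = -6
V_5 = max(V_4, V_2) - 3  [with V_4=-6, V_2=2]  = -1

-1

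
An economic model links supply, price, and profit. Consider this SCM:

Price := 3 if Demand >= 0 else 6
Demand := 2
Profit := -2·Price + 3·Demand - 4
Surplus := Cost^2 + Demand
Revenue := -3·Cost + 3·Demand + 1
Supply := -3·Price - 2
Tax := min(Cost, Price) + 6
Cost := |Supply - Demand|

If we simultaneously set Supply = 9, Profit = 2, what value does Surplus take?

51

Under do(Supply = 9, Profit = 2), each intervened variable's structural equation is replaced by its fixed value.
Cost = |Supply - Demand|  [with Supply=9, Demand=2]  = 7
Surplus = Cost^2 + Demand  [with Cost=7, Demand=2]  = 51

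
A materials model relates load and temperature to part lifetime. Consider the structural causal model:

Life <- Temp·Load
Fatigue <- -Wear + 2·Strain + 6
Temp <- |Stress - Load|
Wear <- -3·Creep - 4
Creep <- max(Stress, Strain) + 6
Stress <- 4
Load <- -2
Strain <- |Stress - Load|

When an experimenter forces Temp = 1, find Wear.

Under do(Temp=1), the mechanism Temp <- |Stress - Load| is discarded; Temp is fixed at 1.
Since Wear is not a descendant of the intervened variable, it is unaffected.
Strain = |Stress - Load|  [with Stress=4, Load=-2]  = 6
Creep = max(Stress, Strain) + 6  [with Stress=4, Strain=6]  = 12
Wear = -3·Creep - 4  [with Creep=12]  = -40

-40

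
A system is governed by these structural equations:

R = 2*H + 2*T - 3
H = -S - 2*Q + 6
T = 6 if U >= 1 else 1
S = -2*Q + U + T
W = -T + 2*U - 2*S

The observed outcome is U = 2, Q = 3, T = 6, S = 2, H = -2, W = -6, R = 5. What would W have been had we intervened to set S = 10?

Under do(S=10), the mechanism S = -2*Q + U + T is discarded; S is fixed at 10.
T = 6 if U >= 1 else 1  [with U=2]  = 6
W = -T + 2*U - 2*S  [with T=6, U=2, S=10]  = -22

-22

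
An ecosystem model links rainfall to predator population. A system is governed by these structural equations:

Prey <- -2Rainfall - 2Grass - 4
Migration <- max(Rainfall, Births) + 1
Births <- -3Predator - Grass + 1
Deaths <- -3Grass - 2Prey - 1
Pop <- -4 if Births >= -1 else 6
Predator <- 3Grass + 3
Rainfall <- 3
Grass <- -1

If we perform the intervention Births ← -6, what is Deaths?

18

The intervention breaks the incoming arrows to Births: Births <- -3Predator - Grass + 1 no longer applies, and Births = -6.
Since Deaths is not a descendant of the intervened variable, it is unaffected.
Prey = -2Rainfall - 2Grass - 4  [with Rainfall=3, Grass=-1]  = -8
Deaths = -3Grass - 2Prey - 1  [with Grass=-1, Prey=-8]  = 18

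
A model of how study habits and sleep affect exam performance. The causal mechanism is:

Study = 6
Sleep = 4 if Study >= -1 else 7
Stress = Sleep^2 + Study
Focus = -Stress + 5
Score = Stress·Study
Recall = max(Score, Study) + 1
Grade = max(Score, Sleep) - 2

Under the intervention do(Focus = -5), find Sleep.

The intervention breaks the incoming arrows to Focus: Focus = -Stress + 5 no longer applies, and Focus = -5.
Since Sleep is not a descendant of the intervened variable, it is unaffected.
Sleep = 4 if Study >= -1 else 7  [with Study=6]  = 4

4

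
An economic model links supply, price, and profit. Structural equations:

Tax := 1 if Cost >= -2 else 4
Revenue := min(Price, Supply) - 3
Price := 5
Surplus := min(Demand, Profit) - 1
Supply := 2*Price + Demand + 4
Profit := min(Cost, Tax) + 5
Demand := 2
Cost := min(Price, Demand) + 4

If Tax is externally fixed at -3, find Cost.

6

do(Tax=-3) replaces the equation Tax := 1 if Cost >= -2 else 4 with the constant Tax = -3.
No directed path runs from Tax to Cost, so Cost keeps its natural value.
Cost = min(Price, Demand) + 4  [with Price=5, Demand=2]  = 6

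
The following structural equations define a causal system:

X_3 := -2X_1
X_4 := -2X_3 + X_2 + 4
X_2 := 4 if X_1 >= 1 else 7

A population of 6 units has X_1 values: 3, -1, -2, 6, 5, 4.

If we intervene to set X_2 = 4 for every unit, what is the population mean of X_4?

18

do(X_2=4) breaks X_2's dependence on X_1. With X_2=4 fixed, X_4 across the units is 20, 4, 0, 32, 28, 24, mean 18.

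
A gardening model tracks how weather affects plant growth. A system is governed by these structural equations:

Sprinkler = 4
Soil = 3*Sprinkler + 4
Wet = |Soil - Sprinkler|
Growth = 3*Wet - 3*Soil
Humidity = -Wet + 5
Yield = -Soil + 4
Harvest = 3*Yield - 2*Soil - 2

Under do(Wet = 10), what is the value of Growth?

-18

The intervention breaks the incoming arrows to Wet: Wet = |Soil - Sprinkler| no longer applies, and Wet = 10.
Soil = 3*Sprinkler + 4  [with Sprinkler=4]  = 16
Growth = 3*Wet - 3*Soil  [with Wet=10, Soil=16]  = -18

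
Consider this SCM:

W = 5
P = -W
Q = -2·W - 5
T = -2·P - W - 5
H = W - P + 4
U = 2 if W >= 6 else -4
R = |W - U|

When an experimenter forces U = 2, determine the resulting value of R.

3

Intervening sets U = 2 and removes its equation (U = 2 if W >= 6 else -4).
R = |W - U|  [with W=5, U=2]  = 3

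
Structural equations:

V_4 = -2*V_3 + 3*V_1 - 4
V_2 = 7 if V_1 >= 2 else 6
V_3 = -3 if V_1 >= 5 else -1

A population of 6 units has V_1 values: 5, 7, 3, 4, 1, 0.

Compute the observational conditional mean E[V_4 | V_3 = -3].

Observing V_3=-3 restricts to units where V_3's equation naturally yields -3: V_1 ∈ {5, 7}. In that subpopulation V_4 = 17, 23, mean 20.

20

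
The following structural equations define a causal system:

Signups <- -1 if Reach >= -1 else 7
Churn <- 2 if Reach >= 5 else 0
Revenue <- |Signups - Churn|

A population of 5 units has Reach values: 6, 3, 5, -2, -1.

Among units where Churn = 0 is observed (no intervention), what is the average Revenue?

3

E[Revenue|Churn=0] averages over only the 3 units with Churn=0 (Reach = 3, -2, -1): Revenue = 1, 7, 1, mean 3.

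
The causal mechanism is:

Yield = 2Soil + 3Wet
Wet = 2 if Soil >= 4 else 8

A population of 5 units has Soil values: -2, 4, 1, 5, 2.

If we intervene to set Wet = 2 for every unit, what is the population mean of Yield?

10

Every unit gets Wet=2 under the intervention. Yield values become 2, 14, 8, 16, 10; E[Yield|do(Wet=2)] = 10.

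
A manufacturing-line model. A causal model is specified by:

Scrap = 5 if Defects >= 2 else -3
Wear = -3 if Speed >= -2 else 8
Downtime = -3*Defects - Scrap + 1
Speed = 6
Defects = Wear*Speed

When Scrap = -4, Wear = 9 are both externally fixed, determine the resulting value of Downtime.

-157

The joint intervention fixes Scrap = -4, Wear = 9, removing each variable's own equation.
Defects = Wear*Speed  [with Wear=9, Speed=6]  = 54
Downtime = -3*Defects - Scrap + 1  [with Defects=54, Scrap=-4]  = -157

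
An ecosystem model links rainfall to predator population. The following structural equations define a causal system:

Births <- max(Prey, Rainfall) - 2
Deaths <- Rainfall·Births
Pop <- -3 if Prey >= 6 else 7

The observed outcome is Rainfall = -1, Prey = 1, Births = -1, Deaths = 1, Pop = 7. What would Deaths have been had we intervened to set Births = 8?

The intervention breaks the incoming arrows to Births: Births <- max(Prey, Rainfall) - 2 no longer applies, and Births = 8.
Deaths = Rainfall·Births  [with Rainfall=-1, Births=8]  = -8

-8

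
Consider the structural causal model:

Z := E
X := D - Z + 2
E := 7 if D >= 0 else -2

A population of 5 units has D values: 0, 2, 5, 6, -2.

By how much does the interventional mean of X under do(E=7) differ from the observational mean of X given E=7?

-1.05

The intervention sets E=7 in all 5 units regardless of D. Recomputing X per unit gives -5, -3, 0, 1, -7; average -2.8.
Conditioning on E=7 selects the 4 unit(s) with D ∈ {0, 2, 5, 6}. Their X values: -5, -3, 0, 1. Mean = -1.75.
Difference = -2.8 − (-1.75) = -1.05.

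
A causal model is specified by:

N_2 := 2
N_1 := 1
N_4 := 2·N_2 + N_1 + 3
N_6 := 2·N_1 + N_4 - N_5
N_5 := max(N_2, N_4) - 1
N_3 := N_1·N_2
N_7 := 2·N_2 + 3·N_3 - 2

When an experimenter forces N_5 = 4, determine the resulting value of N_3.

do(N_5=4) replaces the equation N_5 := max(N_2, N_4) - 1 with the constant N_5 = 4.
N_3 is not downstream of the intervention, so its value is determined by the original equations.
N_3 = N_1·N_2  [with N_1=1, N_2=2]  = 2

2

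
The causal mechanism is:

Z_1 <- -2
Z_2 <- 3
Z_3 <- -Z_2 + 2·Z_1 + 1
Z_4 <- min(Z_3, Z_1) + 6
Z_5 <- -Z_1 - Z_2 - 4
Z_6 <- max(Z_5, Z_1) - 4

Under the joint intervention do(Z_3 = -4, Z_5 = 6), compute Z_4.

The joint intervention fixes Z_3 = -4, Z_5 = 6, removing each variable's own equation.
Z_4 = min(Z_3, Z_1) + 6  [with Z_3=-4, Z_1=-2]  = 2

2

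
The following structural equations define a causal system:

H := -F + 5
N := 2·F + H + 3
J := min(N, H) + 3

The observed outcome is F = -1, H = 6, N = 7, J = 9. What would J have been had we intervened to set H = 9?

Under do(H=9), the mechanism H := -F + 5 is discarded; H is fixed at 9.
N = 2·F + H + 3  [with F=-1, H=9]  = 10
J = min(N, H) + 3  [with N=10, H=9]  = 12

12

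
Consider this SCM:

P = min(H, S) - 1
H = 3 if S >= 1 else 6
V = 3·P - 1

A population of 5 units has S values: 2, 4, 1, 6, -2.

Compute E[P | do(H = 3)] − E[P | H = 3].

do(H=3) breaks H's dependence on S. With H=3 fixed, P across the units is 1, 2, 0, 2, -3, mean 0.4.
Observing H=3 restricts to units where H's equation naturally yields 3: S ∈ {2, 4, 1, 6}. In that subpopulation P = 1, 2, 0, 2, mean 1.25.
Difference = 0.4 − 1.25 = -0.85.

-0.85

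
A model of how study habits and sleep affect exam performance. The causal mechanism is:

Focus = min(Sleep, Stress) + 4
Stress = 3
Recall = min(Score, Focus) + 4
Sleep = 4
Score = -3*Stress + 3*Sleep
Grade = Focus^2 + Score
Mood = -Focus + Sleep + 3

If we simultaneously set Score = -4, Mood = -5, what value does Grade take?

45

Under do(Score = -4, Mood = -5), each intervened variable's structural equation is replaced by its fixed value.
Focus = min(Sleep, Stress) + 4  [with Sleep=4, Stress=3]  = 7
Grade = Focus^2 + Score  [with Focus=7, Score=-4]  = 45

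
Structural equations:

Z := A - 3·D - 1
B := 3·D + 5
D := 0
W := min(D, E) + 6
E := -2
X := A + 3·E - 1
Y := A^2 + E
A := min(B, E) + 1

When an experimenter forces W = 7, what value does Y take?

do(W=7) replaces the equation W := min(D, E) + 6 with the constant W = 7.
Since Y is not a descendant of the intervened variable, it is unaffected.
B = 3·D + 5  [with D=0]  = 5
A = min(B, E) + 1  [with B=5, E=-2]  = -1
Y = A^2 + E  [with A=-1, E=-2]  = -1

-1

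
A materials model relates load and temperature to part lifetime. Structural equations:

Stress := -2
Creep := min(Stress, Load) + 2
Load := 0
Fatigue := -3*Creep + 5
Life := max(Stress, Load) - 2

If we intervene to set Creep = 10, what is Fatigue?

The intervention breaks the incoming arrows to Creep: Creep := min(Stress, Load) + 2 no longer applies, and Creep = 10.
Fatigue = -3*Creep + 5  [with Creep=10]  = -25

-25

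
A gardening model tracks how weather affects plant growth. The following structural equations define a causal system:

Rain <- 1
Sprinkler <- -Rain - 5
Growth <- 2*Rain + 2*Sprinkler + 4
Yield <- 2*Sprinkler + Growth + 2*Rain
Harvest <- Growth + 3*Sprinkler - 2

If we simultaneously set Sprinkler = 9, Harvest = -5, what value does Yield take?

44

The joint intervention fixes Sprinkler = 9, Harvest = -5, removing each variable's own equation.
Growth = 2*Rain + 2*Sprinkler + 4  [with Rain=1, Sprinkler=9]  = 24
Yield = 2*Sprinkler + Growth + 2*Rain  [with Sprinkler=9, Growth=24, Rain=1]  = 44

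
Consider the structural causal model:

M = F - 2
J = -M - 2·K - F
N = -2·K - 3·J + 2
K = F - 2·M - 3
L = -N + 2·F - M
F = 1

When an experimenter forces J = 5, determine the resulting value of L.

16

Under do(J=5), the mechanism J = -M - 2·K - F is discarded; J is fixed at 5.
M = F - 2  [with F=1]  = -1
K = F - 2·M - 3  [with F=1, M=-1]  = 0
N = -2·K - 3·J + 2  [with K=0, J=5]  = -13
L = -N + 2·F - M  [with N=-13, F=1, M=-1]  = 16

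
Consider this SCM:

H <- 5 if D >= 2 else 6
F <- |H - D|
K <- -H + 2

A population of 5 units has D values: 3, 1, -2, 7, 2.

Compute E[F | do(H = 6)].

Every unit gets H=6 under the intervention. F values become 3, 5, 8, 1, 4; E[F|do(H=6)] = 4.2.

4.2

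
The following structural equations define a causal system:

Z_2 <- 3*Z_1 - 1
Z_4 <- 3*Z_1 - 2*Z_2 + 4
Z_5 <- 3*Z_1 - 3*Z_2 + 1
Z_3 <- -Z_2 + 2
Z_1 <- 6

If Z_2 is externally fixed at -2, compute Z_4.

26

Under do(Z_2=-2), the mechanism Z_2 <- 3*Z_1 - 1 is discarded; Z_2 is fixed at -2.
Z_4 = 3*Z_1 - 2*Z_2 + 4  [with Z_1=6, Z_2=-2]  = 26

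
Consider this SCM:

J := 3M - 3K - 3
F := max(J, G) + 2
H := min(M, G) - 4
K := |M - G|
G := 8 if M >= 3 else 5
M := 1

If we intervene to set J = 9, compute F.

The intervention breaks the incoming arrows to J: J := 3M - 3K - 3 no longer applies, and J = 9.
G = 8 if M >= 3 else 5  [with M=1]  = 5
F = max(J, G) + 2  [with J=9, G=5]  = 11

11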